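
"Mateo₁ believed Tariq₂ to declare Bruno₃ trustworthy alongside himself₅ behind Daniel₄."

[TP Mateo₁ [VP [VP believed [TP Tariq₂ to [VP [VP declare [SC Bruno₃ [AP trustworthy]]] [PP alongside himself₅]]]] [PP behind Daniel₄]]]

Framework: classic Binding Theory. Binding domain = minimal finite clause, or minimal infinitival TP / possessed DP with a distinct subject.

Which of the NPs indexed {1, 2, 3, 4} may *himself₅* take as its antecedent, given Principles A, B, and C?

*himself* is an anaphor, so Principle A applies: it must be bound in its binding domain.
Binding domain of *himself₅*: the embedded TP, whose subject is Tariq₂.
*Mateo₁* c-commands the anaphor but is outside its binding domain → cannot satisfy Principle A.
*Tariq₂* c-commands the anaphor within its binding domain → licit binder.
*Bruno₃* does not c-command the anaphor → cannot bind it.
*Daniel₄* does not c-command the anaphor → cannot bind it.

{2}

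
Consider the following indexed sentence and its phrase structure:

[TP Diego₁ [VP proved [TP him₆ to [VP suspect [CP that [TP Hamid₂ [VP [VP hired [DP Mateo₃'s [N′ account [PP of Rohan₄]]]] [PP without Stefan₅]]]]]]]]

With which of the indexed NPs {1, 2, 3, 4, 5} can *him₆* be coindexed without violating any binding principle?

none

*him* is a pronoun, so Principle B applies: it must be free in its binding domain.
Binding domain of *him₆*: the matrix TP, whose subject is Diego₁.
*Diego₁* c-commands the pronoun within its binding domain → coindexation would violate Principle B.
*Hamid₂*: the pronoun c-commands this R-expression → coindexation would violate Principle C on *Hamid₂*.
*Mateo₃*: the pronoun c-commands this R-expression → coindexation would violate Principle C on *Mateo₃*.
*Rohan₄*: the pronoun c-commands this R-expression → coindexation would violate Principle C on *Rohan₄*.
*Stefan₅*: the pronoun c-commands this R-expression → coindexation would violate Principle C on *Stefan₅*.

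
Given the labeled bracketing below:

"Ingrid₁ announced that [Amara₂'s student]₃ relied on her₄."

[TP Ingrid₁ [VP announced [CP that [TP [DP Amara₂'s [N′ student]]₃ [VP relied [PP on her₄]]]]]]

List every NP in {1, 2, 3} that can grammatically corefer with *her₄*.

{1, 2}

*her* is a pronoun, so Principle B applies: it must be free in its binding domain.
Binding domain of *her₄*: the embedded TP, whose subject is [Amara₂'s student]₃.
*Ingrid₁* c-commands the pronoun but from outside its binding domain, and is not c-commanded by it → coindexation permitted.
*Amara₂* and the pronoun do not c-command one another → neither Principle B nor Principle C is at stake; coindexation permitted.
*[Amara₂'s student]₃* c-commands the pronoun within its binding domain → coindexation would violate Principle B.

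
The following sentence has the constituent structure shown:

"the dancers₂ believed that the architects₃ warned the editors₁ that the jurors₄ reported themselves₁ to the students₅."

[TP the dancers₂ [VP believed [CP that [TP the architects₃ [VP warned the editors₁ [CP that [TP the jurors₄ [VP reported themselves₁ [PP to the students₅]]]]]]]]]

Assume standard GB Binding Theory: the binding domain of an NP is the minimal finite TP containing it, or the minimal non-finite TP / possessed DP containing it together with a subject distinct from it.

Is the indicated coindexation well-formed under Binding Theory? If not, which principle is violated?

Principle A

The two coindexed NPs are *the editors₁* and *themselves₁*.
*themselves₁* is an anaphor. Principle A requires it to be bound within its binding domain — the embedded TP, whose subject is the jurors₄.
Within that domain it is c-commanded by *the jurors₄*, which does not share its index.
*the editors₁* does c-command the anaphor, but from outside its binding domain.
The anaphor is unbound in its domain → Principle A violation.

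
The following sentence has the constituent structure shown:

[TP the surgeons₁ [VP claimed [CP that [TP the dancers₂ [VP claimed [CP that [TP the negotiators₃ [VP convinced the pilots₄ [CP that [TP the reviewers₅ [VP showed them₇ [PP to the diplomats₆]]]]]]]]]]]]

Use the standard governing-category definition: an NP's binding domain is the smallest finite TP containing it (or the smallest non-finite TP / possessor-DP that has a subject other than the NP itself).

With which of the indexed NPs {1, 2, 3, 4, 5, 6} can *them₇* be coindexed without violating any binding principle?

*them* is a pronoun, so Principle B applies: it must be free in its binding domain.
Binding domain of *them₇*: the embedded TP, whose subject is the reviewers₅.
*the surgeons₁* c-commands the pronoun but from outside its binding domain, and is not c-commanded by it → coindexation permitted.
*the dancers₂* c-commands the pronoun but from outside its binding domain, and is not c-commanded by it → coindexation permitted.
*the negotiators₃* c-commands the pronoun but from outside its binding domain, and is not c-commanded by it → coindexation permitted.
*the pilots₄* c-commands the pronoun but from outside its binding domain, and is not c-commanded by it → coindexation permitted.
*the reviewers₅* c-commands the pronoun within its binding domain → coindexation would violate Principle B.
*the diplomats₆*: the pronoun c-commands this R-expression → coindexation would violate Principle C on *the diplomats₆*.

{1, 2, 3, 4}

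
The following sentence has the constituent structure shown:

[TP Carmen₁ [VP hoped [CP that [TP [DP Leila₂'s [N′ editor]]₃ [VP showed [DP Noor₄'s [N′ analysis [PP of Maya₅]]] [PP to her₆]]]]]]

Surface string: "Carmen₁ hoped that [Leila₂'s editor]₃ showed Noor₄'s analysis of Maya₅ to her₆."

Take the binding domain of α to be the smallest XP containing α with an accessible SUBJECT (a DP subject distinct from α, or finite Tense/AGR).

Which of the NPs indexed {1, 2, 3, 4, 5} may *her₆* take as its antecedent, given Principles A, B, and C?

*her* is a pronoun, so Principle B applies: it must be free in its binding domain.
Binding domain of *her₆*: the embedded TP, whose subject is [Leila₂'s editor]₃.
*Carmen₁* c-commands the pronoun but from outside its binding domain, and is not c-commanded by it → coindexation permitted.
*Leila₂* and the pronoun do not c-command one another → neither Principle B nor Principle C is at stake; coindexation permitted.
*[Leila₂'s editor]₃* c-commands the pronoun within its binding domain → coindexation would violate Principle B.
*Noor₄* and the pronoun do not c-command one another → neither Principle B nor Principle C is at stake; coindexation permitted.
*Maya₅* and the pronoun do not c-command one another → neither Principle B nor Principle C is at stake; coindexation permitted.

{1, 2, 4, 5}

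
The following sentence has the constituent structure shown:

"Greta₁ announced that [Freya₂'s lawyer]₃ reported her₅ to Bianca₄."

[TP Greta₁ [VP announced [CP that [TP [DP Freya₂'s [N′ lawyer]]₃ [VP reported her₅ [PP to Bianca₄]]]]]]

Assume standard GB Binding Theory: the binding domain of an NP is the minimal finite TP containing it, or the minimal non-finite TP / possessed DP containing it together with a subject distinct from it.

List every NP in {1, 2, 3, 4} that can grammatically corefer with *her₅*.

{1, 2}

*her* is a pronoun, so Principle B applies: it must be free in its binding domain.
Binding domain of *her₅*: the embedded TP, whose subject is [Freya₂'s lawyer]₃.
*Greta₁* c-commands the pronoun but from outside its binding domain, and is not c-commanded by it → coindexation permitted.
*Freya₂* and the pronoun do not c-command one another → neither Principle B nor Principle C is at stake; coindexation permitted.
*[Freya₂'s lawyer]₃* c-commands the pronoun within its binding domain → coindexation would violate Principle B.
*Bianca₄*: the pronoun c-commands this R-expression → coindexation would violate Principle C on *Bianca₄*.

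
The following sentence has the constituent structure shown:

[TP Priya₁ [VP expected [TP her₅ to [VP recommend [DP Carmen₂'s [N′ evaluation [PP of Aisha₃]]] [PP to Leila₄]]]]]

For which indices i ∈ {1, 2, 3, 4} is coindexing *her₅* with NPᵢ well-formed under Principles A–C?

*her* is a pronoun, so Principle B applies: it must be free in its binding domain.
Binding domain of *her₅*: the matrix TP, whose subject is Priya₁.
*Priya₁* c-commands the pronoun within its binding domain → coindexation would violate Principle B.
*Carmen₂*: the pronoun c-commands this R-expression → coindexation would violate Principle C on *Carmen₂*.
*Aisha₃*: the pronoun c-commands this R-expression → coindexation would violate Principle C on *Aisha₃*.
*Leila₄*: the pronoun c-commands this R-expression → coindexation would violate Principle C on *Leila₄*.

none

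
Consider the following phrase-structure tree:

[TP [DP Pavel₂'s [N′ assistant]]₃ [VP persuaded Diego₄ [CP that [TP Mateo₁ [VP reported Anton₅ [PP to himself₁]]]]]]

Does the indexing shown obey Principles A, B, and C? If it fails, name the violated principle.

The two coindexed NPs are *Mateo₁* and *himself₁*.
*himself₁* is an anaphor; its binding domain is the embedded TP, whose subject is Mateo₁. *Mateo₁* c-commands it within that domain and shares its index, so Principle A is satisfied.
*Mateo₁* is an R-expression; *himself₁* does not c-command it, and no other NP shares its index, so Principle C is satisfied.
All principles are respected.

grammatical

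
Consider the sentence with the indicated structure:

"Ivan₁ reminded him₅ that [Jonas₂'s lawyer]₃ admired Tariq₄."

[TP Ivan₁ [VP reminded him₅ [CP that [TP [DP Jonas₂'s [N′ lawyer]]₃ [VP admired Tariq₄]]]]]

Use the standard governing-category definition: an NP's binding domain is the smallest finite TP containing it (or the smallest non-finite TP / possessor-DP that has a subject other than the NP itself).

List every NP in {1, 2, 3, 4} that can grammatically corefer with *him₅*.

none

*him* is a pronoun, so Principle B applies: it must be free in its binding domain.
Binding domain of *him₅*: the matrix TP, whose subject is Ivan₁.
*Ivan₁* c-commands the pronoun within its binding domain → coindexation would violate Principle B.
*Jonas₂*: the pronoun c-commands this R-expression → coindexation would violate Principle C on *Jonas₂*.
*[Jonas₂'s lawyer]₃*: the pronoun c-commands this R-expression → coindexation would violate Principle C on *[Jonas₂'s lawyer]₃*.
*Tariq₄*: the pronoun c-commands this R-expression → coindexation would violate Principle C on *Tariq₄*.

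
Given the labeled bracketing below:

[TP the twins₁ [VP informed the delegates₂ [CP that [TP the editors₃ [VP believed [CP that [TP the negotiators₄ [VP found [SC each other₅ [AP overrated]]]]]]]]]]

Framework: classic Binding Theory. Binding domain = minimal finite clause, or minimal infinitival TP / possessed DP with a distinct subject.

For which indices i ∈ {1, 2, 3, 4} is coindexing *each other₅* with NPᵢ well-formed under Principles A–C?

{4}

*each other* is an anaphor, so Principle A applies: it must be bound in its binding domain.
Binding domain of *each other₅*: the embedded TP, whose subject is the negotiators₄.
*the twins₁* c-commands the anaphor but is outside its binding domain → cannot satisfy Principle A.
*the delegates₂* c-commands the anaphor but is outside its binding domain → cannot satisfy Principle A.
*the editors₃* c-commands the anaphor but is outside its binding domain → cannot satisfy Principle A.
*the negotiators₄* c-commands the anaphor within its binding domain → licit binder.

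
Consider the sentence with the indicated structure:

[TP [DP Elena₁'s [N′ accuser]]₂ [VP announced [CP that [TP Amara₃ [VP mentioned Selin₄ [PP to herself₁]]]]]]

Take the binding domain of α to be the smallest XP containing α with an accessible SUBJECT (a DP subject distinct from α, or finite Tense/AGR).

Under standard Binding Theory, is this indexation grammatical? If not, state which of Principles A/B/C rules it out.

Principle A

The two coindexed NPs are *Elena₁* and *herself₁*.
*herself₁* is an anaphor. Principle A requires it to be bound within its binding domain — the embedded TP, whose subject is Amara₃.
Within that domain it is c-commanded by *Amara₃*, *Selin₄*, none of which share its index.
*Elena₁* does not c-command the anaphor at all.
The anaphor is unbound in its domain → Principle A violation.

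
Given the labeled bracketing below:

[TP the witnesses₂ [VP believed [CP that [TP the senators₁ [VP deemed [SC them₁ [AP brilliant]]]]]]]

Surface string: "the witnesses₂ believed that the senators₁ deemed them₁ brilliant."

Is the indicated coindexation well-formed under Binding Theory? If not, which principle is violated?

The two coindexed NPs are *the senators₁* and *them₁*.
*them₁* is a pronoun. Its binding domain is the embedded TP, whose subject is the senators₁.
*the senators₁* c-commands it within that domain and carries the same index.
The pronoun is locally bound → Principle B violation.

Principle B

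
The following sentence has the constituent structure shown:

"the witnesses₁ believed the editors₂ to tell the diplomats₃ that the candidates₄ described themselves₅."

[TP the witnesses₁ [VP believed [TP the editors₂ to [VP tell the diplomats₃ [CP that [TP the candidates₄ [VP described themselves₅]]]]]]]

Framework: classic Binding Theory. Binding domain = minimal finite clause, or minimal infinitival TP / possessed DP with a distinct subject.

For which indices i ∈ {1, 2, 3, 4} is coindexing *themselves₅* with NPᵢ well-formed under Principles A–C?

*themselves* is an anaphor, so Principle A applies: it must be bound in its binding domain.
Binding domain of *themselves₅*: the embedded TP, whose subject is the candidates₄.
*the witnesses₁* c-commands the anaphor but is outside its binding domain → cannot satisfy Principle A.
*the editors₂* c-commands the anaphor but is outside its binding domain → cannot satisfy Principle A.
*the diplomats₃* c-commands the anaphor but is outside its binding domain → cannot satisfy Principle A.
*the candidates₄* c-commands the anaphor within its binding domain → licit binder.

{4}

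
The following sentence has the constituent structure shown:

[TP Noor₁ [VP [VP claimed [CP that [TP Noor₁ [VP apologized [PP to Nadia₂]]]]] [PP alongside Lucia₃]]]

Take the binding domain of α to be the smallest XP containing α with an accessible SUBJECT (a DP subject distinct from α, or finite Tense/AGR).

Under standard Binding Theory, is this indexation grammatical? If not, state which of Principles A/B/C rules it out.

The two coindexed NPs are *Noor₁* (the lower occurrence) and *Noor₁* (the higher occurrence).
*Noor₁* (the lower occurrence) is an R-expression. Principle C requires it to be free everywhere.
*Noor₁* (the higher occurrence) c-commands it and carries the same index.
The R-expression is bound → Principle C violation.

Principle C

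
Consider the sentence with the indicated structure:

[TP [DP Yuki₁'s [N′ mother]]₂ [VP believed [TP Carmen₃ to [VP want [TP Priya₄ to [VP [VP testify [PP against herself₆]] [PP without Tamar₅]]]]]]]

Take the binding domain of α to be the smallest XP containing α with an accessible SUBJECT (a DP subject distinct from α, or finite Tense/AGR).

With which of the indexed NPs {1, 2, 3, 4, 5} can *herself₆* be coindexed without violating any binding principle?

{4}

*herself* is an anaphor, so Principle A applies: it must be bound in its binding domain.
Binding domain of *herself₆*: the embedded TP, whose subject is Priya₄.
*Yuki₁* does not c-command the anaphor → cannot bind it.
*[Yuki₁'s mother]₂* c-commands the anaphor but is outside its binding domain → cannot satisfy Principle A.
*Carmen₃* c-commands the anaphor but is outside its binding domain → cannot satisfy Principle A.
*Priya₄* c-commands the anaphor within its binding domain → licit binder.
*Tamar₅* does not c-command the anaphor → cannot bind it.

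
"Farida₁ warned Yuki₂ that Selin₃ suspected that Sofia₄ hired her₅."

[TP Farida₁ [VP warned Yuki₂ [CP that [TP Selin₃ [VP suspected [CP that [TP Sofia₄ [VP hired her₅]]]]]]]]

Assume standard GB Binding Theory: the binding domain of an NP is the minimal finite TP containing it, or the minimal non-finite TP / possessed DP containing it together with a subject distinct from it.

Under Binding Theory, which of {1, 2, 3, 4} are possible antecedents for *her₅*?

*her* is a pronoun, so Principle B applies: it must be free in its binding domain.
Binding domain of *her₅*: the embedded TP, whose subject is Sofia₄.
*Farida₁* c-commands the pronoun but from outside its binding domain, and is not c-commanded by it → coindexation permitted.
*Yuki₂* c-commands the pronoun but from outside its binding domain, and is not c-commanded by it → coindexation permitted.
*Selin₃* c-commands the pronoun but from outside its binding domain, and is not c-commanded by it → coindexation permitted.
*Sofia₄* c-commands the pronoun within its binding domain → coindexation would violate Principle B.

{1, 2, 3}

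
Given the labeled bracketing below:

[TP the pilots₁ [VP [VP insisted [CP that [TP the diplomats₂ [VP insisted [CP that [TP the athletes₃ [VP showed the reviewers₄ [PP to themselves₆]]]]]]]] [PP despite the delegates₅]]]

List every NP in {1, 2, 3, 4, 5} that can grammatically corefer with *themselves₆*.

*themselves* is an anaphor, so Principle A applies: it must be bound in its binding domain.
Binding domain of *themselves₆*: the embedded TP, whose subject is the athletes₃.
*the pilots₁* c-commands the anaphor but is outside its binding domain → cannot satisfy Principle A.
*the diplomats₂* c-commands the anaphor but is outside its binding domain → cannot satisfy Principle A.
*the athletes₃* c-commands the anaphor within its binding domain → licit binder.
*the reviewers₄* c-commands the anaphor within its binding domain → licit binder.
*the delegates₅* does not c-command the anaphor → cannot bind it.

{3, 4}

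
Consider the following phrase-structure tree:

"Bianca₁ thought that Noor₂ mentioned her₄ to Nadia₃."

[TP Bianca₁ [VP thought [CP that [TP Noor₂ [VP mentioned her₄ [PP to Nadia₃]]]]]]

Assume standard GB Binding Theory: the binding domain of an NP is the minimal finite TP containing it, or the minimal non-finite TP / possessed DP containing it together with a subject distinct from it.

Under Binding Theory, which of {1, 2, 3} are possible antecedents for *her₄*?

*her* is a pronoun, so Principle B applies: it must be free in its binding domain.
Binding domain of *her₄*: the embedded TP, whose subject is Noor₂.
*Bianca₁* c-commands the pronoun but from outside its binding domain, and is not c-commanded by it → coindexation permitted.
*Noor₂* c-commands the pronoun within its binding domain → coindexation would violate Principle B.
*Nadia₃*: the pronoun c-commands this R-expression → coindexation would violate Principle C on *Nadia₃*.

{1}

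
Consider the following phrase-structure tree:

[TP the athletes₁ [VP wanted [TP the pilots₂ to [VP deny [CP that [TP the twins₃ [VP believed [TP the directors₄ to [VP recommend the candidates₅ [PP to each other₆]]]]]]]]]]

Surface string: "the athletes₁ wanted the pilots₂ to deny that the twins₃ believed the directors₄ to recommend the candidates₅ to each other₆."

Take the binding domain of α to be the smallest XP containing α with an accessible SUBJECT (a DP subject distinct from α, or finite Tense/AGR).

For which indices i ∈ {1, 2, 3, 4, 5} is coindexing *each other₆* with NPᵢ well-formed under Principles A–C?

*each other* is an anaphor, so Principle A applies: it must be bound in its binding domain.
Binding domain of *each other₆*: the embedded TP, whose subject is the directors₄.
*the athletes₁* c-commands the anaphor but is outside its binding domain → cannot satisfy Principle A.
*the pilots₂* c-commands the anaphor but is outside its binding domain → cannot satisfy Principle A.
*the twins₃* c-commands the anaphor but is outside its binding domain → cannot satisfy Principle A.
*the directors₄* c-commands the anaphor within its binding domain → licit binder.
*the candidates₅* c-commands the anaphor within its binding domain → licit binder.

{4, 5}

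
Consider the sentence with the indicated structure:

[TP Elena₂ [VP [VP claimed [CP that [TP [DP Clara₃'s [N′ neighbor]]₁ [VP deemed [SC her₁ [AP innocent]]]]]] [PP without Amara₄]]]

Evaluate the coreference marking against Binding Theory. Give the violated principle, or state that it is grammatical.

The two coindexed NPs are *[Clara₃'s neighbor]₁* and *her₁*.
*her₁* is a pronoun. Its binding domain is the embedded TP, whose subject is [Clara₃'s neighbor]₁.
*[Clara₃'s neighbor]₁* c-commands it within that domain and carries the same index.
The pronoun is locally bound → Principle B violation.

Principle B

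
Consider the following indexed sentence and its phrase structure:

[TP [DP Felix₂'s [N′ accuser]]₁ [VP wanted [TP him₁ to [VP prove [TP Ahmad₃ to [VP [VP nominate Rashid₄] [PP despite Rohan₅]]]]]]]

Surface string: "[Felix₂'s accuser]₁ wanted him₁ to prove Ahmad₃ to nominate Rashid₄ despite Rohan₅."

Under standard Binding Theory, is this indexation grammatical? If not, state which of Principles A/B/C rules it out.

The two coindexed NPs are *[Felix₂'s accuser]₁* and *him₁*.
*him₁* is a pronoun. Its binding domain is the matrix TP, whose subject is [Felix₂'s accuser]₁.
*[Felix₂'s accuser]₁* c-commands it within that domain and carries the same index.
The pronoun is locally bound → Principle B violation.

Principle B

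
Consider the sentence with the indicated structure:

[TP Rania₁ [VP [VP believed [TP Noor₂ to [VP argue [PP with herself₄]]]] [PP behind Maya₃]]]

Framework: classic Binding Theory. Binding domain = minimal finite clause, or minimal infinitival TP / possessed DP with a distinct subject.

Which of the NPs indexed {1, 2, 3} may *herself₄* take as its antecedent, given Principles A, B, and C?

*herself* is an anaphor, so Principle A applies: it must be bound in its binding domain.
Binding domain of *herself₄*: the embedded TP, whose subject is Noor₂.
*Rania₁* c-commands the anaphor but is outside its binding domain → cannot satisfy Principle A.
*Noor₂* c-commands the anaphor within its binding domain → licit binder.
*Maya₃* does not c-command the anaphor → cannot bind it.

{2}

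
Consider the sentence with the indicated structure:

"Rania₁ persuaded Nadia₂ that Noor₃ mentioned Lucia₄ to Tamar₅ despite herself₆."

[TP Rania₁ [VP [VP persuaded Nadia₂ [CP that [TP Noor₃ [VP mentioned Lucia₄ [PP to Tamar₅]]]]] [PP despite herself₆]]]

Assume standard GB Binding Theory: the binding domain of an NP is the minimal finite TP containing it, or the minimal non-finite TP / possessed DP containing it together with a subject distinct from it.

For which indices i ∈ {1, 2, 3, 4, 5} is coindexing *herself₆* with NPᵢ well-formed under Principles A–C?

{1}

*herself* is an anaphor, so Principle A applies: it must be bound in its binding domain.
Binding domain of *herself₆*: the matrix TP, whose subject is Rania₁.
*Rania₁* c-commands the anaphor within its binding domain → licit binder.
*Nadia₂* does not c-command the anaphor → cannot bind it.
*Noor₃* does not c-command the anaphor → cannot bind it.
*Lucia₄* does not c-command the anaphor → cannot bind it.
*Tamar₅* does not c-command the anaphor → cannot bind it.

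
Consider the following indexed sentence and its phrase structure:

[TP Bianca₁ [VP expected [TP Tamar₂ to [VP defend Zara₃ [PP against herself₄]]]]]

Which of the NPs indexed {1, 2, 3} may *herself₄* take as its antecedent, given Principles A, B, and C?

{2, 3}

*herself* is an anaphor, so Principle A applies: it must be bound in its binding domain.
Binding domain of *herself₄*: the embedded TP, whose subject is Tamar₂.
*Bianca₁* c-commands the anaphor but is outside its binding domain → cannot satisfy Principle A.
*Tamar₂* c-commands the anaphor within its binding domain → licit binder.
*Zara₃* c-commands the anaphor within its binding domain → licit binder.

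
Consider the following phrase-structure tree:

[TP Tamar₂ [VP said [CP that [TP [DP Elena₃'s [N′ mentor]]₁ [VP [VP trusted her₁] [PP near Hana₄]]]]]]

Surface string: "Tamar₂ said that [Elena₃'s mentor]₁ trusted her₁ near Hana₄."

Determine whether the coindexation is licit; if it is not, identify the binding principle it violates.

Principle B

The two coindexed NPs are *[Elena₃'s mentor]₁* and *her₁*.
*her₁* is a pronoun. Its binding domain is the embedded TP, whose subject is [Elena₃'s mentor]₁.
*[Elena₃'s mentor]₁* c-commands it within that domain and carries the same index.
The pronoun is locally bound → Principle B violation.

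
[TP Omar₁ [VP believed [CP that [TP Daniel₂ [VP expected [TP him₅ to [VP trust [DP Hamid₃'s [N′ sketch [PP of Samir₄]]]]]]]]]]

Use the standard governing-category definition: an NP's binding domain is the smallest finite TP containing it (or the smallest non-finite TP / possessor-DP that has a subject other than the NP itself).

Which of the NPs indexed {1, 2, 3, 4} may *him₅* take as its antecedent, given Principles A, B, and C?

*him* is a pronoun, so Principle B applies: it must be free in its binding domain.
Binding domain of *him₅*: the embedded TP, whose subject is Daniel₂.
*Omar₁* c-commands the pronoun but from outside its binding domain, and is not c-commanded by it → coindexation permitted.
*Daniel₂* c-commands the pronoun within its binding domain → coindexation would violate Principle B.
*Hamid₃*: the pronoun c-commands this R-expression → coindexation would violate Principle C on *Hamid₃*.
*Samir₄*: the pronoun c-commands this R-expression → coindexation would violate Principle C on *Samir₄*.

{1}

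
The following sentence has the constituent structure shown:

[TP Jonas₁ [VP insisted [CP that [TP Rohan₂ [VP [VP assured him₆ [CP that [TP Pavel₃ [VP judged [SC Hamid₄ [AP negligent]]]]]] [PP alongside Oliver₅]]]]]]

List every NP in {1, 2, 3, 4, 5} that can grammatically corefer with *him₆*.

{1, 5}

*him* is a pronoun, so Principle B applies: it must be free in its binding domain.
Binding domain of *him₆*: the embedded TP, whose subject is Rohan₂.
*Jonas₁* c-commands the pronoun but from outside its binding domain, and is not c-commanded by it → coindexation permitted.
*Rohan₂* c-commands the pronoun within its binding domain → coindexation would violate Principle B.
*Pavel₃*: the pronoun c-commands this R-expression → coindexation would violate Principle C on *Pavel₃*.
*Hamid₄*: the pronoun c-commands this R-expression → coindexation would violate Principle C on *Hamid₄*.
*Oliver₅* and the pronoun do not c-command one another → neither Principle B nor Principle C is at stake; coindexation permitted.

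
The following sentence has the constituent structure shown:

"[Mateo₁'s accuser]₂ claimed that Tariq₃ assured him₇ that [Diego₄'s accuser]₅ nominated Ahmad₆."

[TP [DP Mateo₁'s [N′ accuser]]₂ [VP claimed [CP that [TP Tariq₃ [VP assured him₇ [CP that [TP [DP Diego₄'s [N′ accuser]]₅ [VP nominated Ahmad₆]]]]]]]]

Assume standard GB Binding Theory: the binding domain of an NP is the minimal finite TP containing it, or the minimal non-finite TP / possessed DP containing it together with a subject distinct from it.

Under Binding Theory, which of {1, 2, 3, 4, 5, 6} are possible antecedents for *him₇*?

{1, 2}

*him* is a pronoun, so Principle B applies: it must be free in its binding domain.
Binding domain of *him₇*: the embedded TP, whose subject is Tariq₃.
*Mateo₁* and the pronoun do not c-command one another → neither Principle B nor Principle C is at stake; coindexation permitted.
*[Mateo₁'s accuser]₂* c-commands the pronoun but from outside its binding domain, and is not c-commanded by it → coindexation permitted.
*Tariq₃* c-commands the pronoun within its binding domain → coindexation would violate Principle B.
*Diego₄*: the pronoun c-commands this R-expression → coindexation would violate Principle C on *Diego₄*.
*[Diego₄'s accuser]₅*: the pronoun c-commands this R-expression → coindexation would violate Principle C on *[Diego₄'s accuser]₅*.
*Ahmad₆*: the pronoun c-commands this R-expression → coindexation would violate Principle C on *Ahmad₆*.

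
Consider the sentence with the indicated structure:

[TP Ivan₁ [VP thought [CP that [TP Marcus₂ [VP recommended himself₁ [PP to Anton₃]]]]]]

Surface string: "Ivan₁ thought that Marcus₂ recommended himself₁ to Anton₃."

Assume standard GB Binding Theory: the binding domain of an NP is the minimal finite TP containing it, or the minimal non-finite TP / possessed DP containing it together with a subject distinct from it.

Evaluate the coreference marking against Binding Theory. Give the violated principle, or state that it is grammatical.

The two coindexed NPs are *Ivan₁* and *himself₁*.
*himself₁* is an anaphor. Principle A requires it to be bound within its binding domain — the embedded TP, whose subject is Marcus₂.
Within that domain it is c-commanded by *Marcus₂*, which does not share its index.
*Ivan₁* does c-command the anaphor, but from outside its binding domain.
The anaphor is unbound in its domain → Principle A violation.

Principle A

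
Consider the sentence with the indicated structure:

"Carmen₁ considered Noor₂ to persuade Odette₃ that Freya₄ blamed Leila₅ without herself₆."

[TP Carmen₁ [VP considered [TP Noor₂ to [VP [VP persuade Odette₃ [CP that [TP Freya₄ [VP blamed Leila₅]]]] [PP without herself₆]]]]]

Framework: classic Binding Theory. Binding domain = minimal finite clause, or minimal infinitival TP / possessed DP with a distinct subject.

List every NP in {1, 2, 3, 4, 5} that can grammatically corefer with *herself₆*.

{2}

*herself* is an anaphor, so Principle A applies: it must be bound in its binding domain.
Binding domain of *herself₆*: the embedded TP, whose subject is Noor₂.
*Carmen₁* c-commands the anaphor but is outside its binding domain → cannot satisfy Principle A.
*Noor₂* c-commands the anaphor within its binding domain → licit binder.
*Odette₃* does not c-command the anaphor → cannot bind it.
*Freya₄* does not c-command the anaphor → cannot bind it.
*Leila₅* does not c-command the anaphor → cannot bind it.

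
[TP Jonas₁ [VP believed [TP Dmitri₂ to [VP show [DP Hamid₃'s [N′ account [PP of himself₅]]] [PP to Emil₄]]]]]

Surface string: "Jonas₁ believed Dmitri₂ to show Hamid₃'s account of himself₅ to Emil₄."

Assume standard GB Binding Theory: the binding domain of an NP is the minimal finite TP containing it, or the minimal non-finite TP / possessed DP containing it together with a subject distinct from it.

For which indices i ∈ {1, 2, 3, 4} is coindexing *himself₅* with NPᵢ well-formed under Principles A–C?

{3}

*himself* is an anaphor, so Principle A applies: it must be bound in its binding domain.
Binding domain of *himself₅*: the possessed DP, whose subject is Hamid₃.
*Jonas₁* c-commands the anaphor but is outside its binding domain → cannot satisfy Principle A.
*Dmitri₂* c-commands the anaphor but is outside its binding domain → cannot satisfy Principle A.
*Hamid₃* c-commands the anaphor within its binding domain → licit binder.
*Emil₄* does not c-command the anaphor → cannot bind it.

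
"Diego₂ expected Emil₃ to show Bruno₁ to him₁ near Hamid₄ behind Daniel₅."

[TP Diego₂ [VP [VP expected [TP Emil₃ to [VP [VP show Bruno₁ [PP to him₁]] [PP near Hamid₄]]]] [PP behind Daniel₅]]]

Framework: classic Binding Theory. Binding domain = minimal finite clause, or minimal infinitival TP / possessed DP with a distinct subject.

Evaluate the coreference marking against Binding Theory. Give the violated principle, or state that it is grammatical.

Principle B

The two coindexed NPs are *Bruno₁* and *him₁*.
*him₁* is a pronoun. Its binding domain is the embedded TP, whose subject is Emil₃.
*Bruno₁* c-commands it within that domain and carries the same index.
The pronoun is locally bound → Principle B violation.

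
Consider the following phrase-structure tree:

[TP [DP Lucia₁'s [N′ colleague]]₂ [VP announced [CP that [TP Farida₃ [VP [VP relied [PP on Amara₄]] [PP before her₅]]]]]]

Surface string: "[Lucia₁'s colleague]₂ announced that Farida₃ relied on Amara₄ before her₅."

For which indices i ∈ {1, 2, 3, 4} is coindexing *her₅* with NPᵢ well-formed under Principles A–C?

{1, 2, 4}

*her* is a pronoun, so Principle B applies: it must be free in its binding domain.
Binding domain of *her₅*: the embedded TP, whose subject is Farida₃.
*Lucia₁* and the pronoun do not c-command one another → neither Principle B nor Principle C is at stake; coindexation permitted.
*[Lucia₁'s colleague]₂* c-commands the pronoun but from outside its binding domain, and is not c-commanded by it → coindexation permitted.
*Farida₃* c-commands the pronoun within its binding domain → coindexation would violate Principle B.
*Amara₄* and the pronoun do not c-command one another → neither Principle B nor Principle C is at stake; coindexation permitted.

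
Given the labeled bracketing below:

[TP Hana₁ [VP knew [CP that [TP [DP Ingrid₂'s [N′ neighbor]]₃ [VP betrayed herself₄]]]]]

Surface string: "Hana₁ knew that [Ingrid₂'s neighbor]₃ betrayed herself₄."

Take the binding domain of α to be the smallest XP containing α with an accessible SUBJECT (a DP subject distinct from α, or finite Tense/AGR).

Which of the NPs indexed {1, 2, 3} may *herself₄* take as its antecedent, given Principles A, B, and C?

{3}

*herself* is an anaphor, so Principle A applies: it must be bound in its binding domain.
Binding domain of *herself₄*: the embedded TP, whose subject is [Ingrid₂'s neighbor]₃.
*Hana₁* c-commands the anaphor but is outside its binding domain → cannot satisfy Principle A.
*Ingrid₂* does not c-command the anaphor → cannot bind it.
*[Ingrid₂'s neighbor]₃* c-commands the anaphor within its binding domain → licit binder.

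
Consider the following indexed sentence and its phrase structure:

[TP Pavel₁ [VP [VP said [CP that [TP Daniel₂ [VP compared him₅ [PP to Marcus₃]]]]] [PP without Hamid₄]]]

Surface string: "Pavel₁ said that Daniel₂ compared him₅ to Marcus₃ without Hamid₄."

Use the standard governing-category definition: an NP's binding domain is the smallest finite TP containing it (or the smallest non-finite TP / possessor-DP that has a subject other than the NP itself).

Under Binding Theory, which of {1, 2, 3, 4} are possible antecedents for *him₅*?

*him* is a pronoun, so Principle B applies: it must be free in its binding domain.
Binding domain of *him₅*: the embedded TP, whose subject is Daniel₂.
*Pavel₁* c-commands the pronoun but from outside its binding domain, and is not c-commanded by it → coindexation permitted.
*Daniel₂* c-commands the pronoun within its binding domain → coindexation would violate Principle B.
*Marcus₃*: the pronoun c-commands this R-expression → coindexation would violate Principle C on *Marcus₃*.
*Hamid₄* and the pronoun do not c-command one another → neither Principle B nor Principle C is at stake; coindexation permitted.

{1, 4}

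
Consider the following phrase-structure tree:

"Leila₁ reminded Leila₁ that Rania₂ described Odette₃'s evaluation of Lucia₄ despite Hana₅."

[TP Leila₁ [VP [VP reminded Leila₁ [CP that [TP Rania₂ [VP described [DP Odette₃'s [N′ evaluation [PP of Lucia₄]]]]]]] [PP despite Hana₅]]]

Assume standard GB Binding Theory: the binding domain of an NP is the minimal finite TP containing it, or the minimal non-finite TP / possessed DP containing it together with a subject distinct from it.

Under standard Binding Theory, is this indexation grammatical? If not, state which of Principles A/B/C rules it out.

The two coindexed NPs are *Leila₁* (the higher occurrence) and *Leila₁* (the lower occurrence).
*Leila₁* (the lower occurrence) is an R-expression. Principle C requires it to be free everywhere.
*Leila₁* (the higher occurrence) c-commands it and carries the same index.
The R-expression is bound → Principle C violation.

Principle C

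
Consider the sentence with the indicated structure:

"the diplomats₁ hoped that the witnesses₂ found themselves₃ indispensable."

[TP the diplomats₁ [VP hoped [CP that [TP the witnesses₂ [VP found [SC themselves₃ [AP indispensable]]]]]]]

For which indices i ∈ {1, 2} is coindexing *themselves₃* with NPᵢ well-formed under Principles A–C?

{2}

*themselves* is an anaphor, so Principle A applies: it must be bound in its binding domain.
Binding domain of *themselves₃*: the embedded TP, whose subject is the witnesses₂.
*the diplomats₁* c-commands the anaphor but is outside its binding domain → cannot satisfy Principle A.
*the witnesses₂* c-commands the anaphor within its binding domain → licit binder.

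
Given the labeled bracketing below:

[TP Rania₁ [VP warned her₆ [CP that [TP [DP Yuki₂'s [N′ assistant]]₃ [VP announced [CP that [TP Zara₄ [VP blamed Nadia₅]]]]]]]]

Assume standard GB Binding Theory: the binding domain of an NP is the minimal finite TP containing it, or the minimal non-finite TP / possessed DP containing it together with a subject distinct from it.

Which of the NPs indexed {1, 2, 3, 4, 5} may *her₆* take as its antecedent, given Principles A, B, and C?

none

*her* is a pronoun, so Principle B applies: it must be free in its binding domain.
Binding domain of *her₆*: the matrix TP, whose subject is Rania₁.
*Rania₁* c-commands the pronoun within its binding domain → coindexation would violate Principle B.
*Yuki₂*: the pronoun c-commands this R-expression → coindexation would violate Principle C on *Yuki₂*.
*[Yuki₂'s assistant]₃*: the pronoun c-commands this R-expression → coindexation would violate Principle C on *[Yuki₂'s assistant]₃*.
*Zara₄*: the pronoun c-commands this R-expression → coindexation would violate Principle C on *Zara₄*.
*Nadia₅*: the pronoun c-commands this R-expression → coindexation would violate Principle C on *Nadia₅*.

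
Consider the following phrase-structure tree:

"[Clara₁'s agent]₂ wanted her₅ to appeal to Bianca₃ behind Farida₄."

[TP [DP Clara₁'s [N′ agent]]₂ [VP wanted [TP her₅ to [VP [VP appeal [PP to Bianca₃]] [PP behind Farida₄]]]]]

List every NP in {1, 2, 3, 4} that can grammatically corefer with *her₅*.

*her* is a pronoun, so Principle B applies: it must be free in its binding domain.
Binding domain of *her₅*: the matrix TP, whose subject is [Clara₁'s agent]₂.
*Clara₁* and the pronoun do not c-command one another → neither Principle B nor Principle C is at stake; coindexation permitted.
*[Clara₁'s agent]₂* c-commands the pronoun within its binding domain → coindexation would violate Principle B.
*Bianca₃*: the pronoun c-commands this R-expression → coindexation would violate Principle C on *Bianca₃*.
*Farida₄*: the pronoun c-commands this R-expression → coindexation would violate Principle C on *Farida₄*.

{1}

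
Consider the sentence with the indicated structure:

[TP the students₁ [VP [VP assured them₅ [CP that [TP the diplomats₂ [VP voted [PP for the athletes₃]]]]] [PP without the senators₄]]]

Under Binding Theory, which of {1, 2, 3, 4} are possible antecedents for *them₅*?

*them* is a pronoun, so Principle B applies: it must be free in its binding domain.
Binding domain of *them₅*: the matrix TP, whose subject is the students₁.
*the students₁* c-commands the pronoun within its binding domain → coindexation would violate Principle B.
*the diplomats₂*: the pronoun c-commands this R-expression → coindexation would violate Principle C on *the diplomats₂*.
*the athletes₃*: the pronoun c-commands this R-expression → coindexation would violate Principle C on *the athletes₃*.
*the senators₄* and the pronoun do not c-command one another → neither Principle B nor Principle C is at stake; coindexation permitted.

{4}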